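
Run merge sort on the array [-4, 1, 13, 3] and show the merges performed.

Divide and conquer:
  Merge [-4] + [1] -> [-4, 1]
  Merge [13] + [3] -> [3, 13]
  Merge [-4, 1] + [3, 13] -> [-4, 1, 3, 13]


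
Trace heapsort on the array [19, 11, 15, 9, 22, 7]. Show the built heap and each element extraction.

Build heap: [22, 19, 15, 9, 11, 7]
Extract 22: [19, 11, 15, 9, 7, 22]
Extract 19: [15, 11, 7, 9, 19, 22]
Extract 15: [11, 9, 7, 15, 19, 22]
Extract 11: [9, 7, 11, 15, 19, 22]
Extract 9: [7, 9, 11, 15, 19, 22]


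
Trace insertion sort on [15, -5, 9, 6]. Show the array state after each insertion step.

First element 15 is already 'sorted'
Insert -5: shifted 1 elements -> [-5, 15, 9, 6]
Insert 9: shifted 1 elements -> [-5, 9, 15, 6]
Insert 6: shifted 2 elements -> [-5, 6, 9, 15]


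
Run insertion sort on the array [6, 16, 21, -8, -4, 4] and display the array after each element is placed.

First element 6 is already 'sorted'
Insert 16: shifted 0 elements -> [6, 16, 21, -8, -4, 4]
Insert 21: shifted 0 elements -> [6, 16, 21, -8, -4, 4]
Insert -8: shifted 3 elements -> [-8, 6, 16, 21, -4, 4]
Insert -4: shifted 3 elements -> [-8, -4, 6, 16, 21, 4]
Insert 4: shifted 3 elements -> [-8, -4, 4, 6, 16, 21]


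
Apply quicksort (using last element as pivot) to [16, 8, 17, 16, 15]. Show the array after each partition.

Partition 1: pivot=15 at index 1 -> [8, 15, 17, 16, 16]
Partition 2: pivot=16 at index 3 -> [8, 15, 16, 16, 17]


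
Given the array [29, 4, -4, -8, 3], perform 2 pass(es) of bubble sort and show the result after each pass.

After pass 1: [4, -4, -8, 3, 29] (4 swaps)
After pass 2: [-4, -8, 3, 4, 29] (3 swaps)
Total swaps: 7


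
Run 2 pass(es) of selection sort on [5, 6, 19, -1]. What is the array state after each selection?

Pass 1: Select minimum -1 at index 3, swap -> [-1, 6, 19, 5]
Pass 2: Select minimum 5 at index 3, swap -> [-1, 5, 19, 6]


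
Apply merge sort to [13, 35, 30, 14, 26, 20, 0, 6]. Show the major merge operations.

Divide and conquer:
  Merge [13] + [35] -> [13, 35]
  Merge [30] + [14] -> [14, 30]
  Merge [13, 35] + [14, 30] -> [13, 14, 30, 35]
  Merge [26] + [20] -> [20, 26]
  Merge [0] + [6] -> [0, 6]
  Merge [20, 26] + [0, 6] -> [0, 6, 20, 26]
  Merge [13, 14, 30, 35] + [0, 6, 20, 26] -> [0, 6, 13, 14, 20, 26, 30, 35]


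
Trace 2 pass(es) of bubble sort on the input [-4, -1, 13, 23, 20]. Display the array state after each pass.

After pass 1: [-4, -1, 13, 20, 23] (1 swaps)
After pass 2: [-4, -1, 13, 20, 23] (0 swaps)
Total swaps: 1


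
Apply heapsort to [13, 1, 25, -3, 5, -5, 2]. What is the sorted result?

Build heap: [25, 5, 13, -3, 1, -5, 2]
Extract 25: [13, 5, 2, -3, 1, -5, 25]
Extract 13: [5, 1, 2, -3, -5, 13, 25]
Extract 5: [2, 1, -5, -3, 5, 13, 25]
Extract 2: [1, -3, -5, 2, 5, 13, 25]
Extract 1: [-3, -5, 1, 2, 5, 13, 25]
Extract -3: [-5, -3, 1, 2, 5, 13, 25]


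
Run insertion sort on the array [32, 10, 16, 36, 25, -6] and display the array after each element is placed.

First element 32 is already 'sorted'
Insert 10: shifted 1 elements -> [10, 32, 16, 36, 25, -6]
Insert 16: shifted 1 elements -> [10, 16, 32, 36, 25, -6]
Insert 36: shifted 0 elements -> [10, 16, 32, 36, 25, -6]
Insert 25: shifted 2 elements -> [10, 16, 25, 32, 36, -6]
Insert -6: shifted 5 elements -> [-6, 10, 16, 25, 32, 36]


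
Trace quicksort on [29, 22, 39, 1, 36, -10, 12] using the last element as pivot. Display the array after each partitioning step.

Partition 1: pivot=12 at index 2 -> [1, -10, 12, 29, 36, 22, 39]
Partition 2: pivot=-10 at index 0 -> [-10, 1, 12, 29, 36, 22, 39]
Partition 3: pivot=39 at index 6 -> [-10, 1, 12, 29, 36, 22, 39]
Partition 4: pivot=22 at index 3 -> [-10, 1, 12, 22, 36, 29, 39]
Partition 5: pivot=29 at index 4 -> [-10, 1, 12, 22, 29, 36, 39]


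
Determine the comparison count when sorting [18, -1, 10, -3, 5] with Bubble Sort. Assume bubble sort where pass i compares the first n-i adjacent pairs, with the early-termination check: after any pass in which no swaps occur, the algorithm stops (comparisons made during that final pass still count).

Pass 1: compare adjacent pairs (0,1)..(3,4) = 4 comparison(s), 4 swap(s) -> [-1, 10, -3, 5, 18]
Pass 2: compare adjacent pairs (0,1)..(2,3) = 3 comparison(s), 2 swap(s) -> [-1, -3, 5, 10, 18]
Pass 3: compare adjacent pairs (0,1)..(1,2) = 2 comparison(s), 1 swap(s) -> [-3, -1, 5, 10, 18]
Pass 4: compare adjacent pairs (0,1)..(0,1) = 1 comparison(s), 0 swap(s) -> [-3, -1, 5, 10, 18]
No swaps in this pass, so bubble sort stops here.
Total comparisons: 4 + 3 + 2 + 1 = 10


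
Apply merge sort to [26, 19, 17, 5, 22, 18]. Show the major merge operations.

Divide and conquer:
  Merge [19] + [17] -> [17, 19]
  Merge [26] + [17, 19] -> [17, 19, 26]
  Merge [22] + [18] -> [18, 22]
  Merge [5] + [18, 22] -> [5, 18, 22]
  Merge [17, 19, 26] + [5, 18, 22] -> [5, 17, 18, 19, 22, 26]


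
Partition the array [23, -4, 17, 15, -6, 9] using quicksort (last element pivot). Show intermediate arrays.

Partition 1: pivot=9 at index 2 -> [-4, -6, 9, 15, 23, 17]
Partition 2: pivot=-6 at index 0 -> [-6, -4, 9, 15, 23, 17]
Partition 3: pivot=17 at index 4 -> [-6, -4, 9, 15, 17, 23]


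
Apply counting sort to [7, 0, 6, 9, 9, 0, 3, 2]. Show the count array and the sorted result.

Count array: [2, 0, 1, 1, 0, 0, 1, 1, 0, 2]
(count[i] = number of elements equal to i)
Cumulative count: [2, 2, 3, 4, 4, 4, 5, 6, 6, 8]
Sorted: [0, 0, 2, 3, 6, 7, 9, 9]


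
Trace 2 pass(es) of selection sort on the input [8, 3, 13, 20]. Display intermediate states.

Pass 1: Select minimum 3 at index 1, swap -> [3, 8, 13, 20]
Pass 2: Select minimum 8 at index 1, swap -> [3, 8, 13, 20]


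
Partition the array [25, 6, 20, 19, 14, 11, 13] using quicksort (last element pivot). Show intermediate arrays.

Partition 1: pivot=13 at index 2 -> [6, 11, 13, 19, 14, 25, 20]
Partition 2: pivot=11 at index 1 -> [6, 11, 13, 19, 14, 25, 20]
Partition 3: pivot=20 at index 5 -> [6, 11, 13, 19, 14, 20, 25]
Partition 4: pivot=14 at index 3 -> [6, 11, 13, 14, 19, 20, 25]


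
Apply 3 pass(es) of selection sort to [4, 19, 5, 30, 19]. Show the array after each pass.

Pass 1: Select minimum 4 at index 0, swap -> [4, 19, 5, 30, 19]
Pass 2: Select minimum 5 at index 2, swap -> [4, 5, 19, 30, 19]
Pass 3: Select minimum 19 at index 2, swap -> [4, 5, 19, 30, 19]


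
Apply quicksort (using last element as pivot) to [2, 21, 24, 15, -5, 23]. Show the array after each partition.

Partition 1: pivot=23 at index 4 -> [2, 21, 15, -5, 23, 24]
Partition 2: pivot=-5 at index 0 -> [-5, 21, 15, 2, 23, 24]
Partition 3: pivot=2 at index 1 -> [-5, 2, 15, 21, 23, 24]
Partition 4: pivot=21 at index 3 -> [-5, 2, 15, 21, 23, 24]


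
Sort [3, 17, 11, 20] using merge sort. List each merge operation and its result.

Divide and conquer:
  Merge [3] + [17] -> [3, 17]
  Merge [11] + [20] -> [11, 20]
  Merge [3, 17] + [11, 20] -> [3, 11, 17, 20]


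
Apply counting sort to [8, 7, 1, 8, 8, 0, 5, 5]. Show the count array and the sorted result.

Count array: [1, 1, 0, 0, 0, 2, 0, 1, 3]
(count[i] = number of elements equal to i)
Cumulative count: [1, 2, 2, 2, 2, 4, 4, 5, 8]
Sorted: [0, 1, 5, 5, 7, 8, 8, 8]


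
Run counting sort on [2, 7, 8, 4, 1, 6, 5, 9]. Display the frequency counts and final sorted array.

Count array: [0, 1, 1, 0, 1, 1, 1, 1, 1, 1]
(count[i] = number of elements equal to i)
Cumulative count: [0, 1, 2, 2, 3, 4, 5, 6, 7, 8]
Sorted: [1, 2, 4, 5, 6, 7, 8, 9]


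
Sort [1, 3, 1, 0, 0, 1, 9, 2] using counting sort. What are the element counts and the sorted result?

Count array: [2, 3, 1, 1, 0, 0, 0, 0, 0, 1]
(count[i] = number of elements equal to i)
Cumulative count: [2, 5, 6, 7, 7, 7, 7, 7, 7, 8]
Sorted: [0, 0, 1, 1, 1, 2, 3, 9]


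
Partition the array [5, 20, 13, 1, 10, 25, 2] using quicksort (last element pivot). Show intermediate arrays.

Partition 1: pivot=2 at index 1 -> [1, 2, 13, 5, 10, 25, 20]
Partition 2: pivot=20 at index 5 -> [1, 2, 13, 5, 10, 20, 25]
Partition 3: pivot=10 at index 3 -> [1, 2, 5, 10, 13, 20, 25]


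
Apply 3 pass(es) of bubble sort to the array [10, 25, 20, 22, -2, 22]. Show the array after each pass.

After pass 1: [10, 20, 22, -2, 22, 25] (4 swaps)
After pass 2: [10, 20, -2, 22, 22, 25] (1 swaps)
After pass 3: [10, -2, 20, 22, 22, 25] (1 swaps)
Total swaps: 6


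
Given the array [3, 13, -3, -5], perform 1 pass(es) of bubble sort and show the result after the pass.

After pass 1: [3, -3, -5, 13] (2 swaps)
Total swaps: 2


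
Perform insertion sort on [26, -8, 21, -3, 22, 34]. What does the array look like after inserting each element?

First element 26 is already 'sorted'
Insert -8: shifted 1 elements -> [-8, 26, 21, -3, 22, 34]
Insert 21: shifted 1 elements -> [-8, 21, 26, -3, 22, 34]
Insert -3: shifted 2 elements -> [-8, -3, 21, 26, 22, 34]
Insert 22: shifted 1 elements -> [-8, -3, 21, 22, 26, 34]
Insert 34: shifted 0 elements -> [-8, -3, 21, 22, 26, 34]


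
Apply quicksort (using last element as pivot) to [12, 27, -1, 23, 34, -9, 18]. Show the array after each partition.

Partition 1: pivot=18 at index 3 -> [12, -1, -9, 18, 34, 27, 23]
Partition 2: pivot=-9 at index 0 -> [-9, -1, 12, 18, 34, 27, 23]
Partition 3: pivot=12 at index 2 -> [-9, -1, 12, 18, 34, 27, 23]
Partition 4: pivot=23 at index 4 -> [-9, -1, 12, 18, 23, 27, 34]
Partition 5: pivot=34 at index 6 -> [-9, -1, 12, 18, 23, 27, 34]


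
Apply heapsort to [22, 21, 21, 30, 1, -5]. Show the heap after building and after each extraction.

Build heap: [30, 22, 21, 21, 1, -5]
Extract 30: [22, 21, 21, -5, 1, 30]
Extract 22: [21, 1, 21, -5, 22, 30]
Extract 21: [21, 1, -5, 21, 22, 30]
Extract 21: [1, -5, 21, 21, 22, 30]
Extract 1: [-5, 1, 21, 21, 22, 30]


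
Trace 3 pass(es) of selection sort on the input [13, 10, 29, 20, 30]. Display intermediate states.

Pass 1: Select minimum 10 at index 1, swap -> [10, 13, 29, 20, 30]
Pass 2: Select minimum 13 at index 1, swap -> [10, 13, 29, 20, 30]
Pass 3: Select minimum 20 at index 3, swap -> [10, 13, 20, 29, 30]


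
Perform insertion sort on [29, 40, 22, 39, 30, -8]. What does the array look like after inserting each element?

First element 29 is already 'sorted'
Insert 40: shifted 0 elements -> [29, 40, 22, 39, 30, -8]
Insert 22: shifted 2 elements -> [22, 29, 40, 39, 30, -8]
Insert 39: shifted 1 elements -> [22, 29, 39, 40, 30, -8]
Insert 30: shifted 2 elements -> [22, 29, 30, 39, 40, -8]
Insert -8: shifted 5 elements -> [-8, 22, 29, 30, 39, 40]


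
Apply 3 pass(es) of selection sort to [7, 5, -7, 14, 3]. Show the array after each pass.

Pass 1: Select minimum -7 at index 2, swap -> [-7, 5, 7, 14, 3]
Pass 2: Select minimum 3 at index 4, swap -> [-7, 3, 7, 14, 5]
Pass 3: Select minimum 5 at index 4, swap -> [-7, 3, 5, 14, 7]


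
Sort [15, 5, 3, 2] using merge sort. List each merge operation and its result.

Divide and conquer:
  Merge [15] + [5] -> [5, 15]
  Merge [3] + [2] -> [2, 3]
  Merge [5, 15] + [2, 3] -> [2, 3, 5, 15]


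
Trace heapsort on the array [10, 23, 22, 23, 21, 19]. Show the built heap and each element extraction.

Build heap: [23, 23, 22, 10, 21, 19]
Extract 23: [23, 21, 22, 10, 19, 23]
Extract 23: [22, 21, 19, 10, 23, 23]
Extract 22: [21, 10, 19, 22, 23, 23]
Extract 21: [19, 10, 21, 22, 23, 23]
Extract 19: [10, 19, 21, 22, 23, 23]


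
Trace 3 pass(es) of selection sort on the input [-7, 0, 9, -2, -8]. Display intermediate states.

Pass 1: Select minimum -8 at index 4, swap -> [-8, 0, 9, -2, -7]
Pass 2: Select minimum -7 at index 4, swap -> [-8, -7, 9, -2, 0]
Pass 3: Select minimum -2 at index 3, swap -> [-8, -7, -2, 9, 0]


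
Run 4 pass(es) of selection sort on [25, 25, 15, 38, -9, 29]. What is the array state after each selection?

Pass 1: Select minimum -9 at index 4, swap -> [-9, 25, 15, 38, 25, 29]
Pass 2: Select minimum 15 at index 2, swap -> [-9, 15, 25, 38, 25, 29]
Pass 3: Select minimum 25 at index 2, swap -> [-9, 15, 25, 38, 25, 29]
Pass 4: Select minimum 25 at index 4, swap -> [-9, 15, 25, 25, 38, 29]


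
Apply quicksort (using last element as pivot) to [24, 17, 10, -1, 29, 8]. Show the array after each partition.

Partition 1: pivot=8 at index 1 -> [-1, 8, 10, 24, 29, 17]
Partition 2: pivot=17 at index 3 -> [-1, 8, 10, 17, 29, 24]
Partition 3: pivot=24 at index 4 -> [-1, 8, 10, 17, 24, 29]


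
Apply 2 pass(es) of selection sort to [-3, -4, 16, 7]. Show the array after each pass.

Pass 1: Select minimum -4 at index 1, swap -> [-4, -3, 16, 7]
Pass 2: Select minimum -3 at index 1, swap -> [-4, -3, 16, 7]


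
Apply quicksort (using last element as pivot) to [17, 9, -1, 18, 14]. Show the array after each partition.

Partition 1: pivot=14 at index 2 -> [9, -1, 14, 18, 17]
Partition 2: pivot=-1 at index 0 -> [-1, 9, 14, 18, 17]
Partition 3: pivot=17 at index 3 -> [-1, 9, 14, 17, 18]


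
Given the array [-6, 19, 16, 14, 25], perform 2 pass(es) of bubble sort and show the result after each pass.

After pass 1: [-6, 16, 14, 19, 25] (2 swaps)
After pass 2: [-6, 14, 16, 19, 25] (1 swaps)
Total swaps: 3


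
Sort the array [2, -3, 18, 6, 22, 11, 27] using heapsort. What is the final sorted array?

Build heap: [27, 22, 18, 6, -3, 11, 2]
Extract 27: [22, 6, 18, 2, -3, 11, 27]
Extract 22: [18, 6, 11, 2, -3, 22, 27]
Extract 18: [11, 6, -3, 2, 18, 22, 27]
Extract 11: [6, 2, -3, 11, 18, 22, 27]
Extract 6: [2, -3, 6, 11, 18, 22, 27]
Extract 2: [-3, 2, 6, 11, 18, 22, 27]


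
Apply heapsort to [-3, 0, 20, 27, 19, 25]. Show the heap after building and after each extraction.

Build heap: [27, 19, 25, 0, -3, 20]
Extract 27: [25, 19, 20, 0, -3, 27]
Extract 25: [20, 19, -3, 0, 25, 27]
Extract 20: [19, 0, -3, 20, 25, 27]
Extract 19: [0, -3, 19, 20, 25, 27]
Extract 0: [-3, 0, 19, 20, 25, 27]


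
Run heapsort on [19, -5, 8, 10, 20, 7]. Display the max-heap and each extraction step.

Build heap: [20, 19, 8, 10, -5, 7]
Extract 20: [19, 10, 8, 7, -5, 20]
Extract 19: [10, 7, 8, -5, 19, 20]
Extract 10: [8, 7, -5, 10, 19, 20]
Extract 8: [7, -5, 8, 10, 19, 20]
Extract 7: [-5, 7, 8, 10, 19, 20]


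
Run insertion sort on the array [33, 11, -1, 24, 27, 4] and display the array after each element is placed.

First element 33 is already 'sorted'
Insert 11: shifted 1 elements -> [11, 33, -1, 24, 27, 4]
Insert -1: shifted 2 elements -> [-1, 11, 33, 24, 27, 4]
Insert 24: shifted 1 elements -> [-1, 11, 24, 33, 27, 4]
Insert 27: shifted 1 elements -> [-1, 11, 24, 27, 33, 4]
Insert 4: shifted 4 elements -> [-1, 4, 11, 24, 27, 33]


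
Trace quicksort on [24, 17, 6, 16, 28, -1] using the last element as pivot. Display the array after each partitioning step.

Partition 1: pivot=-1 at index 0 -> [-1, 17, 6, 16, 28, 24]
Partition 2: pivot=24 at index 4 -> [-1, 17, 6, 16, 24, 28]
Partition 3: pivot=16 at index 2 -> [-1, 6, 16, 17, 24, 28]


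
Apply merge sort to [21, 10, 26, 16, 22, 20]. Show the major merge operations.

Divide and conquer:
  Merge [10] + [26] -> [10, 26]
  Merge [21] + [10, 26] -> [10, 21, 26]
  Merge [22] + [20] -> [20, 22]
  Merge [16] + [20, 22] -> [16, 20, 22]
  Merge [10, 21, 26] + [16, 20, 22] -> [10, 16, 20, 21, 22, 26]


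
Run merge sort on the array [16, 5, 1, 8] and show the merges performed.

Divide and conquer:
  Merge [16] + [5] -> [5, 16]
  Merge [1] + [8] -> [1, 8]
  Merge [5, 16] + [1, 8] -> [1, 5, 8, 16]


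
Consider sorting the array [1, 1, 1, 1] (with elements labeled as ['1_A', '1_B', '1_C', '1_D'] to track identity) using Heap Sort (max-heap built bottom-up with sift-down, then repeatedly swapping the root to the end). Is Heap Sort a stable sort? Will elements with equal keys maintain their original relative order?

Trace Heap Sort on the labeled array (the key is the number; the letter only tracks identity):
  Build max-heap: [1_A, 1_B, 1_C, 1_D]
  Swap root 1_A to index 3, re-heapify first 3 -> [1_D, 1_B, 1_C, 1_A]
  Swap root 1_D to index 2, re-heapify first 2 -> [1_C, 1_B, 1_D, 1_A]
  Swap root 1_C to index 1, re-heapify first 1 -> [1_B, 1_C, 1_D, 1_A]
Final order: [1_B, 1_C, 1_D, 1_A]
Equal keys:
  value 1: originally 1_A, 1_B, 1_C, 1_D; after sorting 1_B, 1_C, 1_D, 1_A -> order changed
Equal keys were reordered, so Heap Sort is not stable: heap construction and root-to-end swaps move elements without regard to the original order of equal keys. (One such input is enough; an unstable sort may happen to preserve order on other inputs, but it gives no guarantee.)
Answer: Not stable


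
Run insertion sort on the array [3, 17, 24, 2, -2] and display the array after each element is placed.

First element 3 is already 'sorted'
Insert 17: shifted 0 elements -> [3, 17, 24, 2, -2]
Insert 24: shifted 0 elements -> [3, 17, 24, 2, -2]
Insert 2: shifted 3 elements -> [2, 3, 17, 24, -2]
Insert -2: shifted 4 elements -> [-2, 2, 3, 17, 24]


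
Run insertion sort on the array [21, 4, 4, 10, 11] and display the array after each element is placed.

First element 21 is already 'sorted'
Insert 4: shifted 1 elements -> [4, 21, 4, 10, 11]
Insert 4: shifted 1 elements -> [4, 4, 21, 10, 11]
Insert 10: shifted 1 elements -> [4, 4, 10, 21, 11]
Insert 11: shifted 1 elements -> [4, 4, 10, 11, 21]


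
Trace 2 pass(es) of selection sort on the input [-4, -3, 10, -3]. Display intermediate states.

Pass 1: Select minimum -4 at index 0, swap -> [-4, -3, 10, -3]
Pass 2: Select minimum -3 at index 1, swap -> [-4, -3, 10, -3]


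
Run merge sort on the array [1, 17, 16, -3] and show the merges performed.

Divide and conquer:
  Merge [1] + [17] -> [1, 17]
  Merge [16] + [-3] -> [-3, 16]
  Merge [1, 17] + [-3, 16] -> [-3, 1, 16, 17]


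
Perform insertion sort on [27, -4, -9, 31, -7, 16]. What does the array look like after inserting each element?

First element 27 is already 'sorted'
Insert -4: shifted 1 elements -> [-4, 27, -9, 31, -7, 16]
Insert -9: shifted 2 elements -> [-9, -4, 27, 31, -7, 16]
Insert 31: shifted 0 elements -> [-9, -4, 27, 31, -7, 16]
Insert -7: shifted 3 elements -> [-9, -7, -4, 27, 31, 16]
Insert 16: shifted 2 elements -> [-9, -7, -4, 16, 27, 31]


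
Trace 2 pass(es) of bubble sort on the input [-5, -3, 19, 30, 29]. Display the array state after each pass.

After pass 1: [-5, -3, 19, 29, 30] (1 swaps)
After pass 2: [-5, -3, 19, 29, 30] (0 swaps)
Total swaps: 1


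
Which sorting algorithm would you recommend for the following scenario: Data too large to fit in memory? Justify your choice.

Best choice: External merge sort
Reason: Minimizes disk I/O by sequential reads/writes


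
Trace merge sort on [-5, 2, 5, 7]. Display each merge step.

Divide and conquer:
  Merge [-5] + [2] -> [-5, 2]
  Merge [5] + [7] -> [5, 7]
  Merge [-5, 2] + [5, 7] -> [-5, 2, 5, 7]


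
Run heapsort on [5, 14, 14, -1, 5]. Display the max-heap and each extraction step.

Build heap: [14, 5, 14, -1, 5]
Extract 14: [14, 5, 5, -1, 14]
Extract 14: [5, -1, 5, 14, 14]
Extract 5: [5, -1, 5, 14, 14]
Extract 5: [-1, 5, 5, 14, 14]


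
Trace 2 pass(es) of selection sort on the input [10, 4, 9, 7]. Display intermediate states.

Pass 1: Select minimum 4 at index 1, swap -> [4, 10, 9, 7]
Pass 2: Select minimum 7 at index 3, swap -> [4, 7, 9, 10]


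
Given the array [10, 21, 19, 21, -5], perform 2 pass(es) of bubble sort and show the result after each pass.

After pass 1: [10, 19, 21, -5, 21] (2 swaps)
After pass 2: [10, 19, -5, 21, 21] (1 swaps)
Total swaps: 3


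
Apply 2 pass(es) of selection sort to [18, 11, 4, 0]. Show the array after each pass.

Pass 1: Select minimum 0 at index 3, swap -> [0, 11, 4, 18]
Pass 2: Select minimum 4 at index 2, swap -> [0, 4, 11, 18]


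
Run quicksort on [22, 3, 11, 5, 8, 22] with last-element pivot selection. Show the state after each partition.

Partition 1: pivot=22 at index 5 -> [22, 3, 11, 5, 8, 22]
Partition 2: pivot=8 at index 2 -> [3, 5, 8, 22, 11, 22]
Partition 3: pivot=5 at index 1 -> [3, 5, 8, 22, 11, 22]
Partition 4: pivot=11 at index 3 -> [3, 5, 8, 11, 22, 22]


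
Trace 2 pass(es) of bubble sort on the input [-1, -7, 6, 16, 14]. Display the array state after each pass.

After pass 1: [-7, -1, 6, 14, 16] (2 swaps)
After pass 2: [-7, -1, 6, 14, 16] (0 swaps)
Total swaps: 2


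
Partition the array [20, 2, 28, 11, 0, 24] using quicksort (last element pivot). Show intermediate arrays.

Partition 1: pivot=24 at index 4 -> [20, 2, 11, 0, 24, 28]
Partition 2: pivot=0 at index 0 -> [0, 2, 11, 20, 24, 28]
Partition 3: pivot=20 at index 3 -> [0, 2, 11, 20, 24, 28]
Partition 4: pivot=11 at index 2 -> [0, 2, 11, 20, 24, 28]


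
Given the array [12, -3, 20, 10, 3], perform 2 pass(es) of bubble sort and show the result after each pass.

After pass 1: [-3, 12, 10, 3, 20] (3 swaps)
After pass 2: [-3, 10, 3, 12, 20] (2 swaps)
Total swaps: 5


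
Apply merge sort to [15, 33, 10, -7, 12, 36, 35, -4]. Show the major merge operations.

Divide and conquer:
  Merge [15] + [33] -> [15, 33]
  Merge [10] + [-7] -> [-7, 10]
  Merge [15, 33] + [-7, 10] -> [-7, 10, 15, 33]
  Merge [12] + [36] -> [12, 36]
  Merge [35] + [-4] -> [-4, 35]
  Merge [12, 36] + [-4, 35] -> [-4, 12, 35, 36]
  Merge [-7, 10, 15, 33] + [-4, 12, 35, 36] -> [-7, -4, 10, 12, 15, 33, 35, 36]


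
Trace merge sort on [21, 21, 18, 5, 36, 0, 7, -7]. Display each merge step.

Divide and conquer:
  Merge [21] + [21] -> [21, 21]
  Merge [18] + [5] -> [5, 18]
  Merge [21, 21] + [5, 18] -> [5, 18, 21, 21]
  Merge [36] + [0] -> [0, 36]
  Merge [7] + [-7] -> [-7, 7]
  Merge [0, 36] + [-7, 7] -> [-7, 0, 7, 36]
  Merge [5, 18, 21, 21] + [-7, 0, 7, 36] -> [-7, 0, 5, 7, 18, 21, 21, 36]


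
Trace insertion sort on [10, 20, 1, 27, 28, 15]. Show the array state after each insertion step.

First element 10 is already 'sorted'
Insert 20: shifted 0 elements -> [10, 20, 1, 27, 28, 15]
Insert 1: shifted 2 elements -> [1, 10, 20, 27, 28, 15]
Insert 27: shifted 0 elements -> [1, 10, 20, 27, 28, 15]
Insert 28: shifted 0 elements -> [1, 10, 20, 27, 28, 15]
Insert 15: shifted 3 elements -> [1, 10, 15, 20, 27, 28]


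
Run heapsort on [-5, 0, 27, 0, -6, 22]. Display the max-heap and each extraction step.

Build heap: [27, 0, 22, 0, -6, -5]
Extract 27: [22, 0, -5, 0, -6, 27]
Extract 22: [0, 0, -5, -6, 22, 27]
Extract 0: [0, -6, -5, 0, 22, 27]
Extract 0: [-5, -6, 0, 0, 22, 27]
Extract -5: [-6, -5, 0, 0, 22, 27]


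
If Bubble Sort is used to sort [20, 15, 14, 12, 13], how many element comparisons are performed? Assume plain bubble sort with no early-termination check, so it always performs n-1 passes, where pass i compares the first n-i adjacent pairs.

Pass 1: compare adjacent pairs (0,1)..(3,4) = 4 comparison(s), 4 swap(s) -> [15, 14, 12, 13, 20]
Pass 2: compare adjacent pairs (0,1)..(2,3) = 3 comparison(s), 3 swap(s) -> [14, 12, 13, 15, 20]
Pass 3: compare adjacent pairs (0,1)..(1,2) = 2 comparison(s), 2 swap(s) -> [12, 13, 14, 15, 20]
Pass 4: compare adjacent pairs (0,1)..(0,1) = 1 comparison(s), 0 swap(s) -> [12, 13, 14, 15, 20]
Total comparisons: 4 + 3 + 2 + 1 = 10


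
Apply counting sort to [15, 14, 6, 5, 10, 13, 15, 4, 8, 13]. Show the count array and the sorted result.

Count array: [0, 0, 0, 0, 1, 1, 1, 0, 1, 0, 1, 0, 0, 2, 1, 2]
(count[i] = number of elements equal to i)
Cumulative count: [0, 0, 0, 0, 1, 2, 3, 3, 4, 4, 5, 5, 5, 7, 8, 10]
Sorted: [4, 5, 6, 8, 10, 13, 13, 14, 15, 15]


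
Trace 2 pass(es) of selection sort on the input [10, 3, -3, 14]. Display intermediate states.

Pass 1: Select minimum -3 at index 2, swap -> [-3, 3, 10, 14]
Pass 2: Select minimum 3 at index 1, swap -> [-3, 3, 10, 14]


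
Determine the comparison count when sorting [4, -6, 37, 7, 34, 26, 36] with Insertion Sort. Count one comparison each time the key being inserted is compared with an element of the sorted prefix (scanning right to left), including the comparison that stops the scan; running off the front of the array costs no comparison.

Insert -6: 4 > -6 (shift), reached front = 1 comparison(s) -> [-6, 4, 37, 7, 34, 26, 36]
Insert 37: 4 <= 37 (stop) = 1 comparison(s) -> [-6, 4, 37, 7, 34, 26, 36]
Insert 7: 37 > 7 (shift), 4 <= 7 (stop) = 2 comparison(s) -> [-6, 4, 7, 37, 34, 26, 36]
Insert 34: 37 > 34 (shift), 7 <= 34 (stop) = 2 comparison(s) -> [-6, 4, 7, 34, 37, 26, 36]
Insert 26: 37 > 26 (shift), 34 > 26 (shift), 7 <= 26 (stop) = 3 comparison(s) -> [-6, 4, 7, 26, 34, 37, 36]
Insert 36: 37 > 36 (shift), 34 <= 36 (stop) = 2 comparison(s) -> [-6, 4, 7, 26, 34, 36, 37]
Total comparisons: 1 + 1 + 2 + 2 + 3 + 2 = 11


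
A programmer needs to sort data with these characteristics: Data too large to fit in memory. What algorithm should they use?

Best choice: External merge sort
Reason: Minimizes disk I/O by sequential reads/writes


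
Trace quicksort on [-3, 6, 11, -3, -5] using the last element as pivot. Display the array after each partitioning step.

Partition 1: pivot=-5 at index 0 -> [-5, 6, 11, -3, -3]
Partition 2: pivot=-3 at index 2 -> [-5, -3, -3, 6, 11]
Partition 3: pivot=11 at index 4 -> [-5, -3, -3, 6, 11]


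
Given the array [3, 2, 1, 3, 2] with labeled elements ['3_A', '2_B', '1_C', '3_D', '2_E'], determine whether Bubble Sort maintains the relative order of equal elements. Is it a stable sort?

Trace Bubble Sort on the labeled array (the key is the number; the letter only tracks identity):
  After pass 1: [2_B, 1_C, 3_A, 2_E, 3_D]
  After pass 2: [1_C, 2_B, 2_E, 3_A, 3_D]
  After pass 3: [1_C, 2_B, 2_E, 3_A, 3_D] (no swaps, done)
Final order: [1_C, 2_B, 2_E, 3_A, 3_D]
Equal keys:
  value 2: originally 2_B, 2_E; after sorting 2_B, 2_E -> order preserved
  value 3: originally 3_A, 3_D; after sorting 3_A, 3_D -> order preserved
All equal keys kept their original relative order. Bubble Sort is stable: it only swaps adjacent elements when the left one is strictly greater, so equal keys never move past each other.
Answer: Stable


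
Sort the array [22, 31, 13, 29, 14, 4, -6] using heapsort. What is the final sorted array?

Build heap: [31, 29, 13, 22, 14, 4, -6]
Extract 31: [29, 22, 13, -6, 14, 4, 31]
Extract 29: [22, 14, 13, -6, 4, 29, 31]
Extract 22: [14, 4, 13, -6, 22, 29, 31]
Extract 14: [13, 4, -6, 14, 22, 29, 31]
Extract 13: [4, -6, 13, 14, 22, 29, 31]
Extract 4: [-6, 4, 13, 14, 22, 29, 31]


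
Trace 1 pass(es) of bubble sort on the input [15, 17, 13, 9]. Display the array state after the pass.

After pass 1: [15, 13, 9, 17] (2 swaps)
Total swaps: 2


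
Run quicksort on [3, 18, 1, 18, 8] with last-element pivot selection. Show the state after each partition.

Partition 1: pivot=8 at index 2 -> [3, 1, 8, 18, 18]
Partition 2: pivot=1 at index 0 -> [1, 3, 8, 18, 18]
Partition 3: pivot=18 at index 4 -> [1, 3, 8, 18, 18]


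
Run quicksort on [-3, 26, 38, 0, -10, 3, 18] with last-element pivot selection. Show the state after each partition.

Partition 1: pivot=18 at index 4 -> [-3, 0, -10, 3, 18, 26, 38]
Partition 2: pivot=3 at index 3 -> [-3, 0, -10, 3, 18, 26, 38]
Partition 3: pivot=-10 at index 0 -> [-10, 0, -3, 3, 18, 26, 38]
Partition 4: pivot=-3 at index 1 -> [-10, -3, 0, 3, 18, 26, 38]
Partition 5: pivot=38 at index 6 -> [-10, -3, 0, 3, 18, 26, 38]


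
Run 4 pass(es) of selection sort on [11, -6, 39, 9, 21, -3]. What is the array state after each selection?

Pass 1: Select minimum -6 at index 1, swap -> [-6, 11, 39, 9, 21, -3]
Pass 2: Select minimum -3 at index 5, swap -> [-6, -3, 39, 9, 21, 11]
Pass 3: Select minimum 9 at index 3, swap -> [-6, -3, 9, 39, 21, 11]
Pass 4: Select minimum 11 at index 5, swap -> [-6, -3, 9, 11, 21, 39]


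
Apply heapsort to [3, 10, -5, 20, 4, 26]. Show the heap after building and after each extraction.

Build heap: [26, 20, 3, 10, 4, -5]
Extract 26: [20, 10, 3, -5, 4, 26]
Extract 20: [10, 4, 3, -5, 20, 26]
Extract 10: [4, -5, 3, 10, 20, 26]
Extract 4: [3, -5, 4, 10, 20, 26]
Extract 3: [-5, 3, 4, 10, 20, 26]


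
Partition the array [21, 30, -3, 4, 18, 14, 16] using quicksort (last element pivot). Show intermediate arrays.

Partition 1: pivot=16 at index 3 -> [-3, 4, 14, 16, 18, 21, 30]
Partition 2: pivot=14 at index 2 -> [-3, 4, 14, 16, 18, 21, 30]
Partition 3: pivot=4 at index 1 -> [-3, 4, 14, 16, 18, 21, 30]
Partition 4: pivot=30 at index 6 -> [-3, 4, 14, 16, 18, 21, 30]
Partition 5: pivot=21 at index 5 -> [-3, 4, 14, 16, 18, 21, 30]


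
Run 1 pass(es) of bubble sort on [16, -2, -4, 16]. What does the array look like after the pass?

After pass 1: [-2, -4, 16, 16] (2 swaps)
Total swaps: 2


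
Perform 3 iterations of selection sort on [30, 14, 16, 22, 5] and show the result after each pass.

Pass 1: Select minimum 5 at index 4, swap -> [5, 14, 16, 22, 30]
Pass 2: Select minimum 14 at index 1, swap -> [5, 14, 16, 22, 30]
Pass 3: Select minimum 16 at index 2, swap -> [5, 14, 16, 22, 30]


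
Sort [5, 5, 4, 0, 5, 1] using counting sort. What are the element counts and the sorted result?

Count array: [1, 1, 0, 0, 1, 3]
(count[i] = number of elements equal to i)
Cumulative count: [1, 2, 2, 2, 3, 6]
Sorted: [0, 1, 4, 5, 5, 5]


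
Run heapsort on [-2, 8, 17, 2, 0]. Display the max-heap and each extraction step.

Build heap: [17, 8, -2, 2, 0]
Extract 17: [8, 2, -2, 0, 17]
Extract 8: [2, 0, -2, 8, 17]
Extract 2: [0, -2, 2, 8, 17]
Extract 0: [-2, 0, 2, 8, 17]


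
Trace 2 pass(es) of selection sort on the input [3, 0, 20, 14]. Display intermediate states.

Pass 1: Select minimum 0 at index 1, swap -> [0, 3, 20, 14]
Pass 2: Select minimum 3 at index 1, swap -> [0, 3, 20, 14]


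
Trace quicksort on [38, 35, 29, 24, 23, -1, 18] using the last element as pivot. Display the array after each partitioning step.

Partition 1: pivot=18 at index 1 -> [-1, 18, 29, 24, 23, 38, 35]
Partition 2: pivot=35 at index 5 -> [-1, 18, 29, 24, 23, 35, 38]
Partition 3: pivot=23 at index 2 -> [-1, 18, 23, 24, 29, 35, 38]
Partition 4: pivot=29 at index 4 -> [-1, 18, 23, 24, 29, 35, 38]


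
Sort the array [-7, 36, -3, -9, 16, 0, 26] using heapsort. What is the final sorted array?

Build heap: [36, 16, 26, -9, -7, 0, -3]
Extract 36: [26, 16, 0, -9, -7, -3, 36]
Extract 26: [16, -3, 0, -9, -7, 26, 36]
Extract 16: [0, -3, -7, -9, 16, 26, 36]
Extract 0: [-3, -9, -7, 0, 16, 26, 36]
Extract -3: [-7, -9, -3, 0, 16, 26, 36]
Extract -7: [-9, -7, -3, 0, 16, 26, 36]


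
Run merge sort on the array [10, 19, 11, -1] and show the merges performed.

Divide and conquer:
  Merge [10] + [19] -> [10, 19]
  Merge [11] + [-1] -> [-1, 11]
  Merge [10, 19] + [-1, 11] -> [-1, 10, 11, 19]


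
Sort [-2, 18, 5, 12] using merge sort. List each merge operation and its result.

Divide and conquer:
  Merge [-2] + [18] -> [-2, 18]
  Merge [5] + [12] -> [5, 12]
  Merge [-2, 18] + [5, 12] -> [-2, 5, 12, 18]


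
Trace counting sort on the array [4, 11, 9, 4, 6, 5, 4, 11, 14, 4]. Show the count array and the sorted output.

Count array: [0, 0, 0, 0, 4, 1, 1, 0, 0, 1, 0, 2, 0, 0, 1]
(count[i] = number of elements equal to i)
Cumulative count: [0, 0, 0, 0, 4, 5, 6, 6, 6, 7, 7, 9, 9, 9, 10]
Sorted: [4, 4, 4, 4, 5, 6, 9, 11, 11, 14]


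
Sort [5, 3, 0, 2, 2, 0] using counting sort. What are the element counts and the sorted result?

Count array: [2, 0, 2, 1, 0, 1]
(count[i] = number of elements equal to i)
Cumulative count: [2, 2, 4, 5, 5, 6]
Sorted: [0, 0, 2, 2, 3, 5]


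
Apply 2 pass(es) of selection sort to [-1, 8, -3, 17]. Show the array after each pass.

Pass 1: Select minimum -3 at index 2, swap -> [-3, 8, -1, 17]
Pass 2: Select minimum -1 at index 2, swap -> [-3, -1, 8, 17]


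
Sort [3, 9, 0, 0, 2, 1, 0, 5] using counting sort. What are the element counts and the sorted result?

Count array: [3, 1, 1, 1, 0, 1, 0, 0, 0, 1]
(count[i] = number of elements equal to i)
Cumulative count: [3, 4, 5, 6, 6, 7, 7, 7, 7, 8]
Sorted: [0, 0, 0, 1, 2, 3, 5, 9]


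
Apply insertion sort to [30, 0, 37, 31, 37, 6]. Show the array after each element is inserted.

First element 30 is already 'sorted'
Insert 0: shifted 1 elements -> [0, 30, 37, 31, 37, 6]
Insert 37: shifted 0 elements -> [0, 30, 37, 31, 37, 6]
Insert 31: shifted 1 elements -> [0, 30, 31, 37, 37, 6]
Insert 37: shifted 0 elements -> [0, 30, 31, 37, 37, 6]
Insert 6: shifted 4 elements -> [0, 6, 30, 31, 37, 37]


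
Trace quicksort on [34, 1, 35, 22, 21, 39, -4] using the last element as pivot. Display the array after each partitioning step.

Partition 1: pivot=-4 at index 0 -> [-4, 1, 35, 22, 21, 39, 34]
Partition 2: pivot=34 at index 4 -> [-4, 1, 22, 21, 34, 39, 35]
Partition 3: pivot=21 at index 2 -> [-4, 1, 21, 22, 34, 39, 35]
Partition 4: pivot=35 at index 5 -> [-4, 1, 21, 22, 34, 35, 39]


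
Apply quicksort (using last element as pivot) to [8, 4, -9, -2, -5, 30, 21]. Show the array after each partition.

Partition 1: pivot=21 at index 5 -> [8, 4, -9, -2, -5, 21, 30]
Partition 2: pivot=-5 at index 1 -> [-9, -5, 8, -2, 4, 21, 30]
Partition 3: pivot=4 at index 3 -> [-9, -5, -2, 4, 8, 21, 30]


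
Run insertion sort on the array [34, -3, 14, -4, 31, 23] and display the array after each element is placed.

First element 34 is already 'sorted'
Insert -3: shifted 1 elements -> [-3, 34, 14, -4, 31, 23]
Insert 14: shifted 1 elements -> [-3, 14, 34, -4, 31, 23]
Insert -4: shifted 3 elements -> [-4, -3, 14, 34, 31, 23]
Insert 31: shifted 1 elements -> [-4, -3, 14, 31, 34, 23]
Insert 23: shifted 2 elements -> [-4, -3, 14, 23, 31, 34]


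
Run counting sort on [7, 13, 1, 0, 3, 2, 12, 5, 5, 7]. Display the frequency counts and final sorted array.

Count array: [1, 1, 1, 1, 0, 2, 0, 2, 0, 0, 0, 0, 1, 1]
(count[i] = number of elements equal to i)
Cumulative count: [1, 2, 3, 4, 4, 6, 6, 8, 8, 8, 8, 8, 9, 10]
Sorted: [0, 1, 2, 3, 5, 5, 7, 7, 12, 13]


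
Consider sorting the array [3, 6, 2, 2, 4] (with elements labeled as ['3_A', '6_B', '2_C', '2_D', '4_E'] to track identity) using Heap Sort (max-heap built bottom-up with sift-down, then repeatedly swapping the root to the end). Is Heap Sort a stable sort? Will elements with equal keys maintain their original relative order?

Trace Heap Sort on the labeled array (the key is the number; the letter only tracks identity):
  Build max-heap: [6_B, 4_E, 2_C, 2_D, 3_A]
  Swap root 6_B to index 4, re-heapify first 4 -> [4_E, 3_A, 2_C, 2_D, 6_B]
  Swap root 4_E to index 3, re-heapify first 3 -> [3_A, 2_D, 2_C, 4_E, 6_B]
  Swap root 3_A to index 2, re-heapify first 2 -> [2_C, 2_D, 3_A, 4_E, 6_B]
  Swap root 2_C to index 1, re-heapify first 1 -> [2_D, 2_C, 3_A, 4_E, 6_B]
Final order: [2_D, 2_C, 3_A, 4_E, 6_B]
Equal keys:
  value 2: originally 2_C, 2_D; after sorting 2_D, 2_C -> order changed
Equal keys were reordered, so Heap Sort is not stable: heap construction and root-to-end swaps move elements without regard to the original order of equal keys. (One such input is enough; an unstable sort may happen to preserve order on other inputs, but it gives no guarantee.)
Answer: Not stable


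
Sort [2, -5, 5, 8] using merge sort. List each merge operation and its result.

Divide and conquer:
  Merge [2] + [-5] -> [-5, 2]
  Merge [5] + [8] -> [5, 8]
  Merge [-5, 2] + [5, 8] -> [-5, 2, 5, 8]


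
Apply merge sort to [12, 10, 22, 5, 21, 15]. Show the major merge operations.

Divide and conquer:
  Merge [10] + [22] -> [10, 22]
  Merge [12] + [10, 22] -> [10, 12, 22]
  Merge [21] + [15] -> [15, 21]
  Merge [5] + [15, 21] -> [5, 15, 21]
  Merge [10, 12, 22] + [5, 15, 21] -> [5, 10, 12, 15, 21, 22]


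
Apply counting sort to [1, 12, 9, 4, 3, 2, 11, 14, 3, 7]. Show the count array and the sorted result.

Count array: [0, 1, 1, 2, 1, 0, 0, 1, 0, 1, 0, 1, 1, 0, 1]
(count[i] = number of elements equal to i)
Cumulative count: [0, 1, 2, 4, 5, 5, 5, 6, 6, 7, 7, 8, 9, 9, 10]
Sorted: [1, 2, 3, 3, 4, 7, 9, 11, 12, 14]


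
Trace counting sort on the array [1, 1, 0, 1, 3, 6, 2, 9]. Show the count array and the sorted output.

Count array: [1, 3, 1, 1, 0, 0, 1, 0, 0, 1]
(count[i] = number of elements equal to i)
Cumulative count: [1, 4, 5, 6, 6, 6, 7, 7, 7, 8]
Sorted: [0, 1, 1, 1, 2, 3, 6, 9]


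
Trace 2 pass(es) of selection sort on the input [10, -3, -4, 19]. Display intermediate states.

Pass 1: Select minimum -4 at index 2, swap -> [-4, -3, 10, 19]
Pass 2: Select minimum -3 at index 1, swap -> [-4, -3, 10, 19]


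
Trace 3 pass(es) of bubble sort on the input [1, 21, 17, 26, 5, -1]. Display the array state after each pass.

After pass 1: [1, 17, 21, 5, -1, 26] (3 swaps)
After pass 2: [1, 17, 5, -1, 21, 26] (2 swaps)
After pass 3: [1, 5, -1, 17, 21, 26] (2 swaps)
Total swaps: 7


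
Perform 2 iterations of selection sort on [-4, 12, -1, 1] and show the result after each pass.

Pass 1: Select minimum -4 at index 0, swap -> [-4, 12, -1, 1]
Pass 2: Select minimum -1 at index 2, swap -> [-4, -1, 12, 1]


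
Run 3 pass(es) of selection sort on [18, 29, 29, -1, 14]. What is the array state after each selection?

Pass 1: Select minimum -1 at index 3, swap -> [-1, 29, 29, 18, 14]
Pass 2: Select minimum 14 at index 4, swap -> [-1, 14, 29, 18, 29]
Pass 3: Select minimum 18 at index 3, swap -> [-1, 14, 18, 29, 29]


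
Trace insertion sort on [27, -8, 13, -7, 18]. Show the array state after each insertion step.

First element 27 is already 'sorted'
Insert -8: shifted 1 elements -> [-8, 27, 13, -7, 18]
Insert 13: shifted 1 elements -> [-8, 13, 27, -7, 18]
Insert -7: shifted 2 elements -> [-8, -7, 13, 27, 18]
Insert 18: shifted 1 elements -> [-8, -7, 13, 18, 27]


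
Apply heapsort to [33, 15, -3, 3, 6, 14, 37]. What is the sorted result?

Build heap: [37, 15, 33, 3, 6, 14, -3]
Extract 37: [33, 15, 14, 3, 6, -3, 37]
Extract 33: [15, 6, 14, 3, -3, 33, 37]
Extract 15: [14, 6, -3, 3, 15, 33, 37]
Extract 14: [6, 3, -3, 14, 15, 33, 37]
Extract 6: [3, -3, 6, 14, 15, 33, 37]
Extract 3: [-3, 3, 6, 14, 15, 33, 37]


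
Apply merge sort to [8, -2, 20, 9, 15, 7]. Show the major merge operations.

Divide and conquer:
  Merge [-2] + [20] -> [-2, 20]
  Merge [8] + [-2, 20] -> [-2, 8, 20]
  Merge [15] + [7] -> [7, 15]
  Merge [9] + [7, 15] -> [7, 9, 15]
  Merge [-2, 8, 20] + [7, 9, 15] -> [-2, 7, 8, 9, 15, 20]


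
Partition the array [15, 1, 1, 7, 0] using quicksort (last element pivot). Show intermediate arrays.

Partition 1: pivot=0 at index 0 -> [0, 1, 1, 7, 15]
Partition 2: pivot=15 at index 4 -> [0, 1, 1, 7, 15]
Partition 3: pivot=7 at index 3 -> [0, 1, 1, 7, 15]
Partition 4: pivot=1 at index 2 -> [0, 1, 1, 7, 15]


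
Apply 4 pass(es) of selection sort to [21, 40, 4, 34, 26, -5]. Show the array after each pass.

Pass 1: Select minimum -5 at index 5, swap -> [-5, 40, 4, 34, 26, 21]
Pass 2: Select minimum 4 at index 2, swap -> [-5, 4, 40, 34, 26, 21]
Pass 3: Select minimum 21 at index 5, swap -> [-5, 4, 21, 34, 26, 40]
Pass 4: Select minimum 26 at index 4, swap -> [-5, 4, 21, 26, 34, 40]


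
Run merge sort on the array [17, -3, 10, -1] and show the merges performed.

Divide and conquer:
  Merge [17] + [-3] -> [-3, 17]
  Merge [10] + [-1] -> [-1, 10]
  Merge [-3, 17] + [-1, 10] -> [-3, -1, 10, 17]


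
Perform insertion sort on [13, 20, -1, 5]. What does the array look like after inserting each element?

First element 13 is already 'sorted'
Insert 20: shifted 0 elements -> [13, 20, -1, 5]
Insert -1: shifted 2 elements -> [-1, 13, 20, 5]
Insert 5: shifted 2 elements -> [-1, 5, 13, 20]


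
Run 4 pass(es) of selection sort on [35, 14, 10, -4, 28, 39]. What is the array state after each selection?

Pass 1: Select minimum -4 at index 3, swap -> [-4, 14, 10, 35, 28, 39]
Pass 2: Select minimum 10 at index 2, swap -> [-4, 10, 14, 35, 28, 39]
Pass 3: Select minimum 14 at index 2, swap -> [-4, 10, 14, 35, 28, 39]
Pass 4: Select minimum 28 at index 4, swap -> [-4, 10, 14, 28, 35, 39]


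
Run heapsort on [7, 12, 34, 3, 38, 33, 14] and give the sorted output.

Build heap: [38, 12, 34, 3, 7, 33, 14]
Extract 38: [34, 12, 33, 3, 7, 14, 38]
Extract 34: [33, 12, 14, 3, 7, 34, 38]
Extract 33: [14, 12, 7, 3, 33, 34, 38]
Extract 14: [12, 3, 7, 14, 33, 34, 38]
Extract 12: [7, 3, 12, 14, 33, 34, 38]
Extract 7: [3, 7, 12, 14, 33, 34, 38]
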